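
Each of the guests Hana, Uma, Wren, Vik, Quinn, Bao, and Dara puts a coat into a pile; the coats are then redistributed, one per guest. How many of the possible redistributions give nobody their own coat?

Count assignments avoiding every fixed point. For any j of the 7 guests fixed to their own coat, the other 7−j can be arranged in (7−j)! ways.
By inclusion–exclusion this is Σ_{j=0}^{7} (−1)^j C(7,j)·(7−j)!.
Computing: 5040 − 5040 + 2520 − 840 + 210 − 42 + 7 − 1 = 1854.

1854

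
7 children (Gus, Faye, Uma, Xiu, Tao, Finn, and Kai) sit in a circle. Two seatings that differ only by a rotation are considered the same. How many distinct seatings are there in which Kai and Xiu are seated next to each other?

240

Glue Kai and Xiu into a block (2 internal orders). Seating 6 units around a circle gives (5)! arrangements.
So 2 × (5)! = 2 × 120 = 240.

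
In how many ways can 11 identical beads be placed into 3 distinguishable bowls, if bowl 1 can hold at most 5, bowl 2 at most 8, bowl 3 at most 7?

Ignoring the caps, the number of non-negative solutions to x_1+…+x_3 = 11 is C(13,2) = 78.
Subtract solutions that violate a single cap (substitute x_i' = x_i − (cap_i+1)): x_1 ≥ 6 gives C(7,2) = 21; x_2 ≥ 9 gives C(4,2) = 6; x_3 ≥ 8 gives C(5,2) = 10. Together 37.
No two caps can be exceeded simultaneously, so the pair terms are all 0.
By inclusion–exclusion the count is 78 − 37 + 0 = 41.

41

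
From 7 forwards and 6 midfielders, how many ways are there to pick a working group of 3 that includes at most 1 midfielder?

161

Split by how many midfielders are chosen (0 through 1).
Sum: C(6,0)·C(7,3) + C(6,1)·C(7,2) = 35 + 126 = 161.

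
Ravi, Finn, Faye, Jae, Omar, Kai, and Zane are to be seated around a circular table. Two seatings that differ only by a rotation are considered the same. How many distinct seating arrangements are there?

720

Fix one person's seat to break rotational symmetry; the remaining 6 people can be arranged in (6)! = 720 ways.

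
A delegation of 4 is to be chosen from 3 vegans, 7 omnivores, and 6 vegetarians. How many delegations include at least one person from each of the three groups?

Total 4-person selections from all 16: C(16,4) = 1820.
Selections missing a whole group: no vegans → C(13,4) = 715; no omnivores → C(9,4) = 126; no vegetarians → C(10,4) = 210.
Add back selections omitting two groups (i.e. drawn from a single group): C(3,4) + C(7,4) + C(6,4) = 50.
By inclusion–exclusion: 1820 − 1051 + 50 = 819.

819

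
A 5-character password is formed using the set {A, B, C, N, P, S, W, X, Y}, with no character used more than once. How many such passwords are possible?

With no repetition, fill the 5 characters in order: 9 choices, then 8, down to 5.
That product is 9 × 8 × 7 × 6 × 5 = 15120.

15120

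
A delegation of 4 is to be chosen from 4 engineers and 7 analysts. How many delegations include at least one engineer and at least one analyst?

Unrestricted: C(11,4) = 330 ways to pick any 4 of the 11.
Selections missing a whole group: no engineers → C(7,4) = 35; no analysts → C(4,4) = 1.
Both groups omitted at once is impossible, so 330 − 36 = 294.

294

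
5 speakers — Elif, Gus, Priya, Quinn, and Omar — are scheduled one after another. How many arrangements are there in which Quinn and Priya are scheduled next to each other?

Treat {Quinn, Priya} as a single unit. There are 4 units to order, and the pair itself can be ordered 2 ways.
That gives 2 × 4! = 2 × 24 = 48.

48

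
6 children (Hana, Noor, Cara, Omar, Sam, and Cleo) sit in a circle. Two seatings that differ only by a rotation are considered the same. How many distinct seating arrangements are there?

120

Fix one person's seat to break rotational symmetry; the remaining 5 people can be arranged in (5)! = 120 ways.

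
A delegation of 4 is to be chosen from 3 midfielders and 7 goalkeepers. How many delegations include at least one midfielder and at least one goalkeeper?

175

Unrestricted: C(10,4) = 210 ways to pick any 4 of the 10.
Subtract selections that omit an entire group: no midfielders → C(7,4) = 35; no goalkeepers → C(3,4) = 0.
Both groups omitted at once is impossible, so 210 − 35 = 175.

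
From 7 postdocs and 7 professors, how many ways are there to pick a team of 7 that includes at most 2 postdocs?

Split by how many postdocs are chosen (0 through 2).
Sum: C(7,0)·C(7,7) + C(7,1)·C(7,6) + C(7,2)·C(7,5) = 1 + 49 + 441 = 491.

491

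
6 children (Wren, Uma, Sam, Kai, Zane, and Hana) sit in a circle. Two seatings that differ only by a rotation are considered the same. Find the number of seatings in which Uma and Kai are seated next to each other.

48

Glue Uma and Kai into a block (2 internal orders). Seating 5 units around a circle gives (4)! arrangements.
So 2 × (4)! = 2 × 24 = 48.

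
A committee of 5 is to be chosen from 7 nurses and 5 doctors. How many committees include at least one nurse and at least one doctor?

770

Unrestricted: C(12,5) = 792 ways to pick any 5 of the 12.
Subtract selections that omit an entire group: no nurses → C(5,5) = 1; no doctors → C(7,5) = 21.
Both groups omitted at once is impossible, so 792 − 22 = 770.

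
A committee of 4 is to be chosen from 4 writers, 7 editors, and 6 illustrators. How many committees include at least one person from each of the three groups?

Total 4-person selections from all 17: C(17,4) = 2380.
Selections missing a whole group: no writers → C(13,4) = 715; no editors → C(10,4) = 210; no illustrators → C(11,4) = 330.
Add back selections omitting two groups (i.e. drawn from a single group): C(4,4) + C(7,4) + C(6,4) = 51.
By inclusion–exclusion: 2380 − 1255 + 51 = 1176.

1176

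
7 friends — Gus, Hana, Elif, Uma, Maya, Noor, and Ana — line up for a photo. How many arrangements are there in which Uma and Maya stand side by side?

Place the 5 others and the Uma-Maya pair as 6 objects in a line; the pair has 2 internal arrangements.
So the count is 2·(6)! = 1440.

1440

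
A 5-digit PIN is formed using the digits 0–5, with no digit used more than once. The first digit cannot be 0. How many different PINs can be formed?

The first digit has 6−1 = 5 choices (anything except 0).
The remaining 4 digits are filled from the other 5 symbols without repetition: 5 × 4 × 3 × 2 = 120.
Total: 5 × 120 = 600.

600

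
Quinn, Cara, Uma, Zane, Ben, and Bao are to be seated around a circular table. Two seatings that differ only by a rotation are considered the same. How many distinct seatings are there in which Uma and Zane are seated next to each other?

Treat {Uma, Zane} as one unit (2 internal orders) and seat the resulting 5 units around the table: (4)! circular arrangements.
So 2 × (4)! = 2 × 24 = 48.

48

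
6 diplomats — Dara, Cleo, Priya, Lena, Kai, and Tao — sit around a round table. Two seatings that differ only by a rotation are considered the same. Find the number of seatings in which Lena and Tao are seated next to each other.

Treat {Lena, Tao} as one unit (2 internal orders) and seat the resulting 5 units around the table: (4)! circular arrangements.
So 2 × (4)! = 2 × 24 = 48.

48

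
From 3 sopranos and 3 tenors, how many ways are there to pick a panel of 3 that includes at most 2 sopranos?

19

Split by how many sopranos are chosen (0 through 2).
Sum: C(3,0)·C(3,3) + C(3,1)·C(3,2) + C(3,2)·C(3,1) = 1 + 9 + 9 = 19.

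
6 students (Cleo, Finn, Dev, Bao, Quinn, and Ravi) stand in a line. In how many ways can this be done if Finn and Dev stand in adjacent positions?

Glue Finn and Dev into one block (2 internal orders), leaving 5 units to arrange in a row.
That gives 2 × 5! = 2 × 120 = 240.

240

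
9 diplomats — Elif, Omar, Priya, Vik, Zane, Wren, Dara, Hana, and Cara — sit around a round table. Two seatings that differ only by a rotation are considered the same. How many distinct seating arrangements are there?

Fix one person's seat to break rotational symmetry; the remaining 8 people can be arranged in (8)! = 40320 ways.

40320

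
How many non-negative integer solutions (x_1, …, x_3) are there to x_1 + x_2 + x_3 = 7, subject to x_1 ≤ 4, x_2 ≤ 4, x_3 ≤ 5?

21

Ignoring the caps, the number of non-negative solutions to x_1+…+x_3 = 7 is C(9,2) = 36.
Subtract solutions that violate a single cap (substitute x_i' = x_i − (cap_i+1)): x_1 ≥ 5 gives C(4,2) = 6; x_2 ≥ 5 gives C(4,2) = 6; x_3 ≥ 6 gives C(3,2) = 3. Together 15.
No two caps can be exceeded simultaneously, so the pair terms are all 0.
By inclusion–exclusion the count is 36 − 15 + 0 = 21.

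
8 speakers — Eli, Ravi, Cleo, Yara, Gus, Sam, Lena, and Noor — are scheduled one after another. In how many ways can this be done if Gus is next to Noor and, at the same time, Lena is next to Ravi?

2880

Treat {Gus,Noor} as one block (2 orders) and {Lena,Ravi} as another (2 orders).
That leaves 6 units to arrange: 2 × 2 × 6! = 4 × 720 = 2880.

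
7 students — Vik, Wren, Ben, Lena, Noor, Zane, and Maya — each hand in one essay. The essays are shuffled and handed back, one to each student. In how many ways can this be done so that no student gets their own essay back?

1854

Let Aᵢ be the assignments in which student i gets their own essay. We want the size of the complement of A₁∪…∪A_7.
By inclusion–exclusion this is Σ_{j=0}^{7} (−1)^j C(7,j)·(7−j)!.
Computing: 5040 − 5040 + 2520 − 840 + 210 − 42 + 7 − 1 = 1854.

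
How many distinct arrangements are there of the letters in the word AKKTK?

20

Letter multiplicities in AKKTK: A×1, K×3, T×1.
The number of distinct arrangements is 5!/(3!) = 120/6 = 20.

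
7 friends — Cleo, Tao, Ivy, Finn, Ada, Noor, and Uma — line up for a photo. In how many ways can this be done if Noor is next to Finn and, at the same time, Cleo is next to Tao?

Treat {Noor,Finn} as one block (2 orders) and {Cleo,Tao} as another (2 orders).
That leaves 5 units to arrange: 2 × 2 × 5! = 4 × 120 = 480.

480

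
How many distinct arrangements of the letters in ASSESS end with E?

With the last slot taken by E, it remains to arrange the other 5 letters (ASSSS).
Those 5 letters have S appearing 4 times, giving (5)!/(4!) = 5.

5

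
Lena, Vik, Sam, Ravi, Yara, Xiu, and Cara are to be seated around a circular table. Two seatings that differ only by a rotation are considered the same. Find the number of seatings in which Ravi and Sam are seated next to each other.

Glue Ravi and Sam into a block (2 internal orders). Seating 6 units around a circle gives (5)! arrangements.
So 2 × (5)! = 2 × 120 = 240.

240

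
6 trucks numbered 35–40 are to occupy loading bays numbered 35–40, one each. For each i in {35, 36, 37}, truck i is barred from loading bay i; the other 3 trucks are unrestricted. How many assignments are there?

Let Aᵢ (for i ∈ {35, 36, 37}) be the placements that put truck i in its forbidden loading bay. Any j of these fix j positions, leaving (6−j)! ways to fill the rest, and there are C(3,j) ways to pick which j.
By inclusion–exclusion, the number of valid placements is Σ_{j=0}^{3} (−1)^j C(3,j)·(6−j)!.
Computing: 720 − 360 + 72 − 6 = 426.

426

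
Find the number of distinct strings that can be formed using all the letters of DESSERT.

The 7 letters of DESSERT have repeats: E appearing twice and S appearing twice.
So there are 7! / (2!·2!) = 1260 distinguishable arrangements.

1260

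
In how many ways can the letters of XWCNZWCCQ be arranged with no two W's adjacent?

Total arrangements of XWCNZWCCQ: 9!/(3!·2!) = 30240.
Arrangements with the W's together: treat WW as one letter, giving (8)!/(3!) = 6720.
Subtracting, 30240 − 6720 = 23520 arrangements keep the W's apart.

23520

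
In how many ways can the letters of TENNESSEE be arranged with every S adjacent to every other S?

840

Treat the 2 copies of S as a single block. The multiset to arrange is then {SS, E, E, E, E, N, N, T}, 8 items in all.
That gives (8)!/(4!·2!) = 840 arrangements.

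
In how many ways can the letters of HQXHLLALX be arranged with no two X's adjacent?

Total arrangements of HQXHLLALX: 9!/(3!·2!·2!) = 15120.
Arrangements with the X's together: treat XX as one letter, giving (8)!/(3!·2!) = 3360.
Subtracting, 15120 − 3360 = 11760 arrangements keep the X's apart.

11760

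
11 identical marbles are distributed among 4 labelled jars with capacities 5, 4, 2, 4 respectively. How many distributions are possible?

31

Ignoring the caps, the number of non-negative solutions to x_1+…+x_4 = 11 is C(14,3) = 364.
Subtract solutions that violate a single cap (substitute x_i' = x_i − (cap_i+1)): x_1 ≥ 6 gives C(8,3) = 56; x_2 ≥ 5 gives C(9,3) = 84; x_3 ≥ 3 gives C(11,3) = 165; x_4 ≥ 5 gives C(9,3) = 84. Together 389.
Add back pairs where two caps are both exceeded: 1 + 10 + 1 + 20 + 4 + 20 = 56.
By inclusion–exclusion the count is 364 − 389 + 56 = 31.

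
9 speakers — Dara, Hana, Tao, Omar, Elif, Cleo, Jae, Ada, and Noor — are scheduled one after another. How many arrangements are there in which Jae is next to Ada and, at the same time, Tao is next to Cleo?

20160

Treat {Jae,Ada} as one block (2 orders) and {Tao,Cleo} as another (2 orders).
That leaves 7 units to arrange: 2 × 2 × 7! = 4 × 5040 = 20160.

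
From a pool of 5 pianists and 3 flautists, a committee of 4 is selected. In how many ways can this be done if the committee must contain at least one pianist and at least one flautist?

Unrestricted: C(8,4) = 70 ways to pick any 4 of the 8.
Subtract selections that omit an entire group: no pianists → C(3,4) = 0; no flautists → C(5,4) = 5.
Both groups omitted at once is impossible, so 70 − 5 = 65.

65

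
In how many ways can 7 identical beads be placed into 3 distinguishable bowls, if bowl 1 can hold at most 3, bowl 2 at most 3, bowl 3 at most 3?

Ignoring the caps, the number of non-negative solutions to x_1+…+x_3 = 7 is C(9,2) = 36.
Subtract solutions that violate a single cap (substitute x_i' = x_i − (cap_i+1)): x_1 ≥ 4 gives C(5,2) = 10; x_2 ≥ 4 gives C(5,2) = 10; x_3 ≥ 4 gives C(5,2) = 10. Together 30.
No two caps can be exceeded simultaneously, so the pair terms are all 0.
By inclusion–exclusion the count is 36 − 30 + 0 = 6.

6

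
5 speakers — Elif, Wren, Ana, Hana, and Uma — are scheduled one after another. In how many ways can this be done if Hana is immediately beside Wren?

48

Treat {Hana, Wren} as a single unit. There are 4 units to order, and the pair itself can be ordered 2 ways.
So the count is 2·(4)! = 48.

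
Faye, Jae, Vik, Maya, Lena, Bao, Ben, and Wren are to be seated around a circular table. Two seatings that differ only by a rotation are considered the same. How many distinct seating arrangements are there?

Around a circle, 8 distinct people have 8!/8 = (7)! = 5040 rotationally distinct seatings.

5040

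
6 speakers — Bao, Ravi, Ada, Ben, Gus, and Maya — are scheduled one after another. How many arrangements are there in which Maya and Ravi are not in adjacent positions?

480

Of the 6! = 720 arrangements, those with Maya and Ravi adjacent number 2 × 5! = 240 (treat the pair as a block with 2 internal orders).
Complementary counting: 720 − 240 = 480.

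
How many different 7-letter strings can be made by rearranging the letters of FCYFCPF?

FCYFCPF has 7 letters with C appearing twice and F appearing 3 times.
The number of distinct arrangements is 7!/(3!·2!) = 5040/12 = 420.

420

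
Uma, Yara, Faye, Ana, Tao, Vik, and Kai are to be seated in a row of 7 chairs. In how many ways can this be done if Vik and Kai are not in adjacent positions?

Of the 7! = 5040 arrangements, those with Vik and Kai adjacent number 2 × 6! = 1440 (treat the pair as a block with 2 internal orders).
So 5040 − 1440 = 3600 arrangements keep them apart.

3600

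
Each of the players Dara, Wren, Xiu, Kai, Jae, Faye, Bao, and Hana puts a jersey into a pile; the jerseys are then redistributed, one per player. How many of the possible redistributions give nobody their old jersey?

Let Aᵢ be the assignments in which player i gets their old jersey. We want the size of the complement of A₁∪…∪A_8.
By inclusion–exclusion this is Σ_{j=0}^{8} (−1)^j C(8,j)·(8−j)!.
Computing: 40320 − 40320 + 20160 − 6720 + 1680 − 336 + 56 − 8 + 1 = 14833.

14833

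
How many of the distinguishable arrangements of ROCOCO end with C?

20

With the last slot taken by C, it remains to arrange the other 5 letters (ROOCO).
Those 5 letters have O appearing 3 times, giving (5)!/(3!) = 20.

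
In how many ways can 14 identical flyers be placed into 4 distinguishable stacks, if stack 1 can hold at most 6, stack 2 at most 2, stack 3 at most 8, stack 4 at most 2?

27

Ignoring the caps, the number of non-negative solutions to x_1+…+x_4 = 14 is C(17,3) = 680.
Subtract solutions that violate a single cap (substitute x_i' = x_i − (cap_i+1)): x_1 ≥ 7 gives C(10,3) = 120; x_2 ≥ 3 gives C(14,3) = 364; x_3 ≥ 9 gives C(8,3) = 56; x_4 ≥ 3 gives C(14,3) = 364. Together 904.
Add back pairs where two caps are both exceeded: 35 + 0 + 35 + 10 + 165 + 10 = 255.
Subtract triples: 0 + 4 + 0 + 0 = 4.
By inclusion–exclusion the count is 680 − 904 + 255 − 4 = 27.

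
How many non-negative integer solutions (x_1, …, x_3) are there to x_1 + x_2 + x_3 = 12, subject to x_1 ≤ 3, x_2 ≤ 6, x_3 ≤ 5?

6

Ignoring the caps, the number of non-negative solutions to x_1+…+x_3 = 12 is C(14,2) = 91.
Subtract solutions that violate a single cap (substitute x_i' = x_i − (cap_i+1)): x_1 ≥ 4 gives C(10,2) = 45; x_2 ≥ 7 gives C(7,2) = 21; x_3 ≥ 6 gives C(8,2) = 28. Together 94.
Add back pairs where two caps are both exceeded: 3 + 6 + 0 = 9.
By inclusion–exclusion the count is 91 − 94 + 9 = 6.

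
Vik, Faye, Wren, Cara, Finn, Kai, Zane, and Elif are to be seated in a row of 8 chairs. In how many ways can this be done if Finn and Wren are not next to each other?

There are 8! = 40320 arrangements in all. If Finn and Wren are adjacent, merging them into one block gives 2·(7)! = 10080 arrangements.
Complementary counting: 40320 − 10080 = 30240.

30240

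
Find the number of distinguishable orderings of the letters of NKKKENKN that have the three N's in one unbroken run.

30

Treat the 3 copies of N as a single block. The multiset to arrange is then {NNN, E, K, K, K, K}, 6 items in all.
That gives (6)!/(4!) = 30 arrangements.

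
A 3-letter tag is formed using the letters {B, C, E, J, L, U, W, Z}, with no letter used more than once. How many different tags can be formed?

This is a permutation of 3 out of 8: P(8,3) = 8!/5!.
8 × 7 × 6 = 336.

336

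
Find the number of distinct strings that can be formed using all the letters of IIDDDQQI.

Letter multiplicities in IIDDDQQI: D×3, I×3, Q×2.
So there are 8! / (3!·3!·2!) = 560 distinguishable arrangements.

560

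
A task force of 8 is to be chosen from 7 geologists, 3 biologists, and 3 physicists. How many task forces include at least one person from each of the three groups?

1197

Unrestricted: C(13,8) = 1287 ways to pick any 8 of the 13.
Subtract selections that omit an entire group: no geologists → C(6,8) = 0; no biologists → C(10,8) = 45; no physicists → C(10,8) = 45.
Add back selections omitting two groups (i.e. drawn from a single group): C(7,8) + C(3,8) + C(3,8) = 0.
By inclusion–exclusion: 1287 − 90 + 0 = 1197.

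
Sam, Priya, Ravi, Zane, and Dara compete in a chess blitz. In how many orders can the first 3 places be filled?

60

There are 5 choices for 1st place, 4 for 2nd, and 3 for 3rd.
That gives 5 × 4 × 3 = 60.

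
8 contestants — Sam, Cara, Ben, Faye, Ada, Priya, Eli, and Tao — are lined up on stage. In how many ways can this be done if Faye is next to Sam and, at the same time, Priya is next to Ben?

Treat {Faye,Sam} as one block (2 orders) and {Priya,Ben} as another (2 orders).
That leaves 6 units to arrange: 2 × 2 × 6! = 4 × 720 = 2880.

2880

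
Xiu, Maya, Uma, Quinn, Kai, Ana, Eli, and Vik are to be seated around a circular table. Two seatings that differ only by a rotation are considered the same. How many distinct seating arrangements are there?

5040

Fix one person's seat to break rotational symmetry; the remaining 7 people can be arranged in (7)! = 5040 ways.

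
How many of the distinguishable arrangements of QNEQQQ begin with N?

5

Fix N in the first position and arrange the remaining 5 letters.
Those 5 letters have Q appearing 4 times, giving (5)!/(4!) = 5.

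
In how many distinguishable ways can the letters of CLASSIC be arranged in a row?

CLASSIC has 7 letters with C appearing twice and S appearing twice.
So there are 7! / (2!·2!) = 1260 distinguishable arrangements.

1260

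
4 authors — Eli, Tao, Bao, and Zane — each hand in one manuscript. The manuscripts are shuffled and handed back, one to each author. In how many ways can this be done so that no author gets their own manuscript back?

9

Count assignments avoiding every fixed point. For any j of the 4 authors fixed to their own manuscript, the other 4−j can be arranged in (4−j)! ways.
By inclusion–exclusion this is Σ_{j=0}^{4} (−1)^j C(4,j)·(4−j)!.
Computing: 24 − 24 + 12 − 4 + 1 = 9.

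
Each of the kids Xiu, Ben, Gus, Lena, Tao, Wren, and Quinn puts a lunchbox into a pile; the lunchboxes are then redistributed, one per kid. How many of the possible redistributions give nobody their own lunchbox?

Let Aᵢ be the assignments in which kid i gets their own lunchbox. We want the size of the complement of A₁∪…∪A_7.
By inclusion–exclusion this is Σ_{j=0}^{7} (−1)^j C(7,j)·(7−j)!.
Computing: 5040 − 5040 + 2520 − 840 + 210 − 42 + 7 − 1 = 1854.

1854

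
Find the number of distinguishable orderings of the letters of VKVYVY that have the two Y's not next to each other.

There are 6!/(3!·2!) = 60 arrangements of VKVYVY in total.
Arrangements with the Y's together: treat YY as one letter, giving (5)!/(3!) = 20.
Subtracting, 60 − 20 = 40 arrangements keep the Y's apart.

40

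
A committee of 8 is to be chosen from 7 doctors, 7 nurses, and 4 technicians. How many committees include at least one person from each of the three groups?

40425

With no constraint there are C(18,8) = 43758 possible selections.
Subtract selections that omit an entire group: no doctors → C(11,8) = 165; no nurses → C(11,8) = 165; no technicians → C(14,8) = 3003.
Add back selections omitting two groups (i.e. drawn from a single group): C(7,8) + C(7,8) + C(4,8) = 0.
By inclusion–exclusion: 43758 − 3333 + 0 = 40425.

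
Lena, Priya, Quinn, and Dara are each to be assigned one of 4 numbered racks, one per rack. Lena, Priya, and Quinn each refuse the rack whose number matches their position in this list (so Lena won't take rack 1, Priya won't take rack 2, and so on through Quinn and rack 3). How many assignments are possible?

Let Aᵢ (for i ∈ {1, 2, 3}) be the placements that put person i in their forbidden rack. Any j of these fix j positions, leaving (4−j)! ways to fill the rest, and there are C(3,j) ways to pick which j.
By inclusion–exclusion, the number of valid placements is Σ_{j=0}^{3} (−1)^j C(3,j)·(4−j)!.
Computing: 24 − 18 + 6 − 1 = 11.

11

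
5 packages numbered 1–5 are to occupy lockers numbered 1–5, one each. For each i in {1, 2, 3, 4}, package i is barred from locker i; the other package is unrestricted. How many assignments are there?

Let Aᵢ (for 1 ≤ i ≤ 4) be the placements that put package i in its forbidden locker. Any j of these fix j positions, leaving (5−j)! ways to fill the rest, and there are C(4,j) ways to pick which j.
By inclusion–exclusion, the number of valid placements is Σ_{j=0}^{4} (−1)^j C(4,j)·(5−j)!.
Computing: 120 − 96 + 36 − 8 + 1 = 53.

53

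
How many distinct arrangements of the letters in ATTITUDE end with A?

840

Fix A in the last position and arrange the remaining 7 letters.
Those 7 letters have T appearing 3 times, giving (7)!/(3!) = 840.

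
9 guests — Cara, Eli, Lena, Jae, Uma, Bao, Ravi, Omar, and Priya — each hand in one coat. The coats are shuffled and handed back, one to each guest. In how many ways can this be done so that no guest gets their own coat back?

133496

Count assignments avoiding every fixed point. For any j of the 9 guests fixed to their own coat, the other 9−j can be arranged in (9−j)! ways.
By inclusion–exclusion this is Σ_{j=0}^{9} (−1)^j C(9,j)·(9−j)!.
Computing: 362880 − 362880 + 181440 − 60480 + 15120 − 3024 + 504 − 72 + 9 − 1 = 133496.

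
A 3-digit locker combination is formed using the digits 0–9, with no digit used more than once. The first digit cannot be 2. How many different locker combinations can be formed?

648

The first digit has 10−1 = 9 choices (anything except 2).
The remaining 2 digits are filled from the other 9 symbols without repetition: 9 × 8 = 72.
Total: 9 × 72 = 648.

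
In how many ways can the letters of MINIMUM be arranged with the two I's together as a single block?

120

Treat the 2 copies of I as a single block. The multiset to arrange is then {II, M, M, M, N, U}, 6 items in all.
That gives (6)!/(3!) = 120 arrangements.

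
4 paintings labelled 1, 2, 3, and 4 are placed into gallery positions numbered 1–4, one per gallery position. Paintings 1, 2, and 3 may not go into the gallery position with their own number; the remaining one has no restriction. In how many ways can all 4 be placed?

Let Aᵢ (for i ∈ {1, 2, 3}) be the placements that put painting i in its forbidden gallery position. Any j of these fix j positions, leaving (4−j)! ways to fill the rest, and there are C(3,j) ways to pick which j.
By inclusion–exclusion, the number of valid placements is Σ_{j=0}^{3} (−1)^j C(3,j)·(4−j)!.
Computing: 24 − 18 + 6 − 1 = 11.

11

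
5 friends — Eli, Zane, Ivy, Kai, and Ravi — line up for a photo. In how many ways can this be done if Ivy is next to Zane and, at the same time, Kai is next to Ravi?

24

Treat {Ivy,Zane} as one block (2 orders) and {Kai,Ravi} as another (2 orders).
That leaves 3 units to arrange: 2 × 2 × 3! = 4 × 6 = 24.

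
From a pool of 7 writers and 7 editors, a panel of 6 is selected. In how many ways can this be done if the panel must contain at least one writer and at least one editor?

With no constraint there are C(14,6) = 3003 possible selections.
Selections missing a whole group: no writers → C(7,6) = 7; no editors → C(7,6) = 7.
Both groups omitted at once is impossible, so 3003 − 14 = 2989.

2989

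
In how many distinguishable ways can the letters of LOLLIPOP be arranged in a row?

The 8 letters of LOLLIPOP have repeats: L appearing 3 times, O appearing twice, and P appearing twice.
The number of distinct arrangements is 8!/(3!·2!·2!) = 40320/24 = 1680.

1680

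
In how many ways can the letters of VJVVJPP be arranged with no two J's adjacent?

150

There are 7!/(3!·2!·2!) = 210 arrangements of VJVVJPP in total.
Arrangements with the J's together: treat JJ as one letter, giving (6)!/(3!·2!) = 60.
Hence 210 − 60 = 150.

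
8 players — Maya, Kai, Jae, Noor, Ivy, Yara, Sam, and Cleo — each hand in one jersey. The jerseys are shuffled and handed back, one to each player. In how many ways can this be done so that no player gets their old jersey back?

14833

This is the derangement count D_8: permutations of 8 items with no fixed point.
By inclusion–exclusion this is Σ_{j=0}^{8} (−1)^j C(8,j)·(8−j)!.
Computing: 40320 − 40320 + 20160 − 6720 + 1680 − 336 + 56 − 8 + 1 = 14833.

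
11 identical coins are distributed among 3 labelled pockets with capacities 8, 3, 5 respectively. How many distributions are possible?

18

Ignoring the caps, the number of non-negative solutions to x_1+…+x_3 = 11 is C(13,2) = 78.
Subtract solutions that violate a single cap (substitute x_i' = x_i − (cap_i+1)): x_1 ≥ 9 gives C(4,2) = 6; x_2 ≥ 4 gives C(9,2) = 36; x_3 ≥ 6 gives C(7,2) = 21. Together 63.
Add back pairs where two caps are both exceeded: 0 + 0 + 3 = 3.
By inclusion–exclusion the count is 78 − 63 + 3 = 18.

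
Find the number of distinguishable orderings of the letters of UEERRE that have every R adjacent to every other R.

Treat the 2 copies of R as a single block. The multiset to arrange is then {RR, E, E, E, U}, 5 items in all.
That gives (5)!/(3!) = 20 arrangements.

20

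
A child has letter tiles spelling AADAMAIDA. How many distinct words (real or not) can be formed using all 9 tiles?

AADAMAIDA has 9 letters with A appearing 5 times and D appearing twice.
So there are 9! / (5!·2!) = 1512 distinguishable arrangements.

1512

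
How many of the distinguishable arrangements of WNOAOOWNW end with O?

Fix O in the last position and arrange the remaining 8 letters.
Those 8 letters have N appearing twice, O appearing twice, and W appearing 3 times, giving (8)!/(3!·2!·2!) = 1680.

1680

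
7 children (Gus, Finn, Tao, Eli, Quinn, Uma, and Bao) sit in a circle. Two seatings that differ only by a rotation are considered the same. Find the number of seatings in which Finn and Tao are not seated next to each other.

480

Without the restriction there are (6)! = 720 seatings.
Those with Finn next to Tao: fuse the pair into one unit and seat 6 units around a circle — 2·(5)! = 240.
Subtracting, 720 − 240 = 480.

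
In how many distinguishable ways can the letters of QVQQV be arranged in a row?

10

QVQQV has 5 letters with Q appearing 3 times and V appearing twice.
The number of distinct arrangements is 5!/(3!·2!) = 120/12 = 10.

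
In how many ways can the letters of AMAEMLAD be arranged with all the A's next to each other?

Treat the 3 copies of A as a single block. The multiset to arrange is then {AAA, D, E, L, M, M}, 6 items in all.
That gives (6)!/(2!) = 360 arrangements.

360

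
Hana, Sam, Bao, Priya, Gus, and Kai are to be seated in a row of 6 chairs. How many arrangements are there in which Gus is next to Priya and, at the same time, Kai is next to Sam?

96

Treat {Gus,Priya} as one block (2 orders) and {Kai,Sam} as another (2 orders).
That leaves 4 units to arrange: 2 × 2 × 4! = 4 × 24 = 96.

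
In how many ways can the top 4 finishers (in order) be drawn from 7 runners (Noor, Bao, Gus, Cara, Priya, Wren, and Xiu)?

This is an ordered selection of 4 from 7: P(7,4).
That gives 7 × 6 × 5 × 4 = 840.

840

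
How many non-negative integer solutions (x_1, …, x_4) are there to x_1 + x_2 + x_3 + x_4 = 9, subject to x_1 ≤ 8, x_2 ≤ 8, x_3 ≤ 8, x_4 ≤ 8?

Ignoring the caps, the number of non-negative solutions to x_1+…+x_4 = 9 is C(12,3) = 220.
Subtract solutions that violate a single cap (substitute x_i' = x_i − (cap_i+1)): x_1 ≥ 9 gives C(3,3) = 1; x_2 ≥ 9 gives C(3,3) = 1; x_3 ≥ 9 gives C(3,3) = 1; x_4 ≥ 9 gives C(3,3) = 1. Together 4.
No two caps can be exceeded simultaneously, so the pair terms are all 0.
By inclusion–exclusion the count is 220 − 4 + 0 = 216.

216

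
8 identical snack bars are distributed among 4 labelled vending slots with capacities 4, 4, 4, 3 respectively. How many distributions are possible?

70

Ignoring the caps, the number of non-negative solutions to x_1+…+x_4 = 8 is C(11,3) = 165.
Subtract solutions that violate a single cap (substitute x_i' = x_i − (cap_i+1)): x_1 ≥ 5 gives C(6,3) = 20; x_2 ≥ 5 gives C(6,3) = 20; x_3 ≥ 5 gives C(6,3) = 20; x_4 ≥ 4 gives C(7,3) = 35. Together 95.
No two caps can be exceeded simultaneously, so the pair terms are all 0.
By inclusion–exclusion the count is 165 − 95 + 0 = 70.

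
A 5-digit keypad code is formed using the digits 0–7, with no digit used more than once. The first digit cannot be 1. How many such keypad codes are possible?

5880

The first digit has 8−1 = 7 choices (anything except 1).
The remaining 4 digits are filled from the other 7 symbols without repetition: 7 × 6 × 5 × 4 = 840.
Total: 7 × 840 = 5880.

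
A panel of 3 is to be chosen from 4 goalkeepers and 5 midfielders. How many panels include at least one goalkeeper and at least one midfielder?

Unrestricted: C(9,3) = 84 ways to pick any 3 of the 9.
Selections missing a whole group: no goalkeepers → C(5,3) = 10; no midfielders → C(4,3) = 4.
Both groups omitted at once is impossible, so 84 − 14 = 70.

70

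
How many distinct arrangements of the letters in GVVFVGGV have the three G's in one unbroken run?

30

Treat the 3 copies of G as a single block. The multiset to arrange is then {GGG, F, V, V, V, V}, 6 items in all.
That gives (6)!/(4!) = 30 arrangements.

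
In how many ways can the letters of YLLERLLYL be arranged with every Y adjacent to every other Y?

336

Treat the 2 copies of Y as a single block. The multiset to arrange is then {YY, E, L, L, L, L, L, R}, 8 items in all.
That gives (8)!/(5!) = 336 arrangements.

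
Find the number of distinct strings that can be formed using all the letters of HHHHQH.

The 6 letters of HHHHQH have repeats: H appearing 5 times.
So there are 6! / (5!) = 6 distinguishable arrangements.

6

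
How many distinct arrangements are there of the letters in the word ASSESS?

30

The 6 letters of ASSESS have repeats: S appearing 4 times.
So there are 6! / (4!) = 30 distinguishable arrangements.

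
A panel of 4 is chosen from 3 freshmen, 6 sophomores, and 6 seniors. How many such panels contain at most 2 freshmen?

Split by how many freshmen are chosen (0 through 2).
Sum: C(3,0)·C(12,4) + C(3,1)·C(12,3) + C(3,2)·C(12,2) = 495 + 660 + 198 = 1353.

1353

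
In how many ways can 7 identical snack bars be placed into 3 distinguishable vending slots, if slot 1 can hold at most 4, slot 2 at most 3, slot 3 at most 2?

6

By stars and bars, unrestricted non-negative solutions to x_1+…+x_3 = 7 number C(7+2,2) = 36.
Subtract solutions that violate a single cap (substitute x_i' = x_i − (cap_i+1)): x_1 ≥ 5 gives C(4,2) = 6; x_2 ≥ 4 gives C(5,2) = 10; x_3 ≥ 3 gives C(6,2) = 15. Together 31.
Add back pairs where two caps are both exceeded: 0 + 0 + 1 = 1.
By inclusion–exclusion the count is 36 − 31 + 1 = 6.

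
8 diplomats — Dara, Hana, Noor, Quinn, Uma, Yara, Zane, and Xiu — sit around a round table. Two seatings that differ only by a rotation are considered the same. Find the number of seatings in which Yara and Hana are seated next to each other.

1440

Glue Yara and Hana into a block (2 internal orders). Seating 7 units around a circle gives (6)! arrangements.
So 2 × (6)! = 2 × 720 = 1440.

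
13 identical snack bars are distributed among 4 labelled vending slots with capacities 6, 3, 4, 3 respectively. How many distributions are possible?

By stars and bars, unrestricted non-negative solutions to x_1+…+x_4 = 13 number C(13+3,3) = 560.
Subtract solutions that violate a single cap (substitute x_i' = x_i − (cap_i+1)): x_1 ≥ 7 gives C(9,3) = 84; x_2 ≥ 4 gives C(12,3) = 220; x_3 ≥ 5 gives C(11,3) = 165; x_4 ≥ 4 gives C(12,3) = 220. Together 689.
Add back pairs where two caps are both exceeded: 10 + 4 + 10 + 35 + 56 + 35 = 150.
Subtract triples: 0 + 0 + 0 + 1 = 1.
By inclusion–exclusion the count is 560 − 689 + 150 − 1 = 20.

20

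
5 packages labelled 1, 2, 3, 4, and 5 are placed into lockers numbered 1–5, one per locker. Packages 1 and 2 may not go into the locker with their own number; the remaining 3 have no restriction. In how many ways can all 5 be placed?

78

Let Aᵢ (for i ∈ {1, 2}) be the placements that put package i in its forbidden locker. Any j of these fix j positions, leaving (5−j)! ways to fill the rest, and there are C(2,j) ways to pick which j.
By inclusion–exclusion, the number of valid placements is Σ_{j=0}^{2} (−1)^j C(2,j)·(5−j)!.
Computing: 120 − 48 + 6 = 78.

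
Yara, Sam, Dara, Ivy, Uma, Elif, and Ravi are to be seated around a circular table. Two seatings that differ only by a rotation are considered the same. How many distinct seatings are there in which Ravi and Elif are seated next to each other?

Glue Ravi and Elif into a block (2 internal orders). Seating 6 units around a circle gives (5)! arrangements.
So 2 × (5)! = 2 × 120 = 240.

240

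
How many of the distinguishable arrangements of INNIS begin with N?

With the first slot taken by N, it remains to arrange the other 4 letters (INIS).
Those 4 letters have I appearing twice, giving (4)!/(2!) = 12.

12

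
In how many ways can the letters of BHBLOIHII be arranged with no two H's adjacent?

11760

There are 9!/(3!·2!·2!) = 15120 arrangements of BHBLOIHII in total.
Arrangements with the H's together: treat HH as one letter, giving (8)!/(3!·2!) = 3360.
Hence 15120 − 3360 = 11760.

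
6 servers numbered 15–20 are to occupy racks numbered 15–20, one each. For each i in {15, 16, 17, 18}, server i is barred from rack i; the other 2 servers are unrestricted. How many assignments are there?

362

Let Aᵢ (for 15 ≤ i ≤ 18) be the placements that put server i in its forbidden rack. Any j of these fix j positions, leaving (6−j)! ways to fill the rest, and there are C(4,j) ways to pick which j.
By inclusion–exclusion, the number of valid placements is Σ_{j=0}^{4} (−1)^j C(4,j)·(6−j)!.
Computing: 720 − 480 + 144 − 24 + 2 = 362.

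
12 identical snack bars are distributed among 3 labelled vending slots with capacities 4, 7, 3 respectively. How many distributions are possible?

Ignoring the caps, the number of non-negative solutions to x_1+…+x_3 = 12 is C(14,2) = 91.
Subtract solutions that violate a single cap (substitute x_i' = x_i − (cap_i+1)): x_1 ≥ 5 gives C(9,2) = 36; x_2 ≥ 8 gives C(6,2) = 15; x_3 ≥ 4 gives C(10,2) = 45. Together 96.
Add back pairs where two caps are both exceeded: 0 + 10 + 1 = 11.
By inclusion–exclusion the count is 91 − 96 + 11 = 6.

6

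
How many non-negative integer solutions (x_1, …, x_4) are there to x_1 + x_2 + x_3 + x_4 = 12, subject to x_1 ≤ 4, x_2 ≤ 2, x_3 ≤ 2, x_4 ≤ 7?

By stars and bars, unrestricted non-negative solutions to x_1+…+x_4 = 12 number C(12+3,3) = 455.
Subtract solutions that violate a single cap (substitute x_i' = x_i − (cap_i+1)): x_1 ≥ 5 gives C(10,3) = 120; x_2 ≥ 3 gives C(12,3) = 220; x_3 ≥ 3 gives C(12,3) = 220; x_4 ≥ 8 gives C(7,3) = 35. Together 595.
Add back pairs where two caps are both exceeded: 35 + 35 + 0 + 84 + 4 + 4 = 162.
Subtract triples: 4 + 0 + 0 + 0 = 4.
By inclusion–exclusion the count is 455 − 595 + 162 − 4 = 18.

18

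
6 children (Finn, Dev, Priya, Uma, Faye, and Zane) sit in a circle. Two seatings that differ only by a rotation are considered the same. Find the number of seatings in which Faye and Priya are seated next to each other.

Glue Faye and Priya into a block (2 internal orders). Seating 5 units around a circle gives (4)! arrangements.
So 2 × (4)! = 2 × 24 = 48.

48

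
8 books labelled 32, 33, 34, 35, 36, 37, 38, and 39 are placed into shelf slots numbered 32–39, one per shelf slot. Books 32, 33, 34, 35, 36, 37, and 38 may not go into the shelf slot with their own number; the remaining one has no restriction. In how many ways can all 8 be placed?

16687

Let Aᵢ (for 32 ≤ i ≤ 38) be the placements that put book i in its forbidden shelf slot. Any j of these fix j positions, leaving (8−j)! ways to fill the rest, and there are C(7,j) ways to pick which j.
By inclusion–exclusion, the number of valid placements is Σ_{j=0}^{7} (−1)^j C(7,j)·(8−j)!.
Computing: 40320 − 35280 + 15120 − 4200 + 840 − 126 + 14 − 1 = 16687.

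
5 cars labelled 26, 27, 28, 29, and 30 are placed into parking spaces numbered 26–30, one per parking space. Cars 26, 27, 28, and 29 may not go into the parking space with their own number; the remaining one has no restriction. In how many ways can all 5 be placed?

Let Aᵢ (for 26 ≤ i ≤ 29) be the placements that put car i in its forbidden parking space. Any j of these fix j positions, leaving (5−j)! ways to fill the rest, and there are C(4,j) ways to pick which j.
By inclusion–exclusion, the number of valid placements is Σ_{j=0}^{4} (−1)^j C(4,j)·(5−j)!.
Computing: 120 − 96 + 36 − 8 + 1 = 53.

53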